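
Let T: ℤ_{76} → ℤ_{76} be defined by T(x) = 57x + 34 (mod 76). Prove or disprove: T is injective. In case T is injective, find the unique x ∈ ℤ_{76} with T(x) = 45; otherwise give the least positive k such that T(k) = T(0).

4

We have gcd(57, 76) = 19 > 1. Taking a = 0 and b = 4: T(0) = 34 and T(4) = 57·4 + 34 = 262 ≡ 34 (mod 76).
So T(0) = T(4) while 0 ≠ 4, hence T is not injective.
Since T is not injective, we find the least positive k with T(k) = T(0): this means 57k ≡ 0 (mod 76), i.e. 76 ∣ 57k. Since gcd(57, 76) = 19, dividing through by 19 this holds exactly when 4 ∣ 3k, and as gcd(3, 4) = 1, exactly when 4 ∣ k.
The smallest positive such k is 4.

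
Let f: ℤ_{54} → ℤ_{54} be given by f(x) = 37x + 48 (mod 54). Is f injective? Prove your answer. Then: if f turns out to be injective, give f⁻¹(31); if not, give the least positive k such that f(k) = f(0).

1

By definition, injectivity means: for all a, b in the domain, f(a) = f(b) implies a = b.
If f(a) = f(b), then 37a ≡ 37b (mod 54). Because gcd(37, 54) = 1, we may cancel 37 to get a ≡ b (mod 54).
Therefore f is injective.
We now compute 37⁻¹ mod 54 explicitly. Euclid's algorithm: 54 = 1·37 + 17, 37 = 2·17 + 3, 17 = 5·3 + 2, 3 = 1·2 + 1; back-substituting gives 1 = 19·37 − 13·54, so 37⁻¹ ≡ 19 (mod 54).
Since f is injective, we find f⁻¹(31): we need 37x ≡ 31 − 48 ≡ 37 (mod 54). Using 37⁻¹ = 19: x ≡ 19·37 = 703 = 13·54 + 1, so x = 1.
Check: f(1) = 37·1 + 48 = 85 = 1·54 + 31 ≡ 31 (mod 54).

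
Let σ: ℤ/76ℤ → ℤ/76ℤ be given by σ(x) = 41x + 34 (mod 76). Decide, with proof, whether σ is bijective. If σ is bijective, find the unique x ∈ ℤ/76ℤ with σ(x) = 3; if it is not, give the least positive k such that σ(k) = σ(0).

Recall: injectivity means: for all x_1, x_2 in the domain, σ(x_1) = σ(x_2) implies x_1 = x_2.
If σ(x_1) = σ(x_2), then 41x_1 ≡ 41x_2 (mod 76). Because gcd(41, 76) = 1, we may cancel 41 to get x_1 ≡ x_2 (mod 76).
We now compute 41⁻¹ mod 76 explicitly. Euclid's algorithm: 76 = 1·41 + 35, 41 = 1·35 + 6, 35 = 5·6 + 5, 6 = 1·5 + 1; back-substituting gives 1 = 13·41 − 7·76, so 41⁻¹ ≡ 13 (mod 76).
For any y ∈ ℤ/76ℤ, x = 13(y − 34) mod 76 satisfies σ(x) = 41·13(y − 34) + 34 ≡ y (since 41·13 ≡ 1 mod 76). So every y has a preimage.
Therefore σ is bijective.
Since σ is bijective, we compute σ⁻¹(3): solve 41x + 34 ≡ 3 (mod 76), i.e. 41x ≡ 45 (mod 76).
Multiplying by 41⁻¹ = 13 gives x ≡ 13·45 = 585 = 7·76 + 53 ≡ 53 (mod 76).
Check: σ(53) = 41·53 + 34 = 2207 = 29·76 + 3 ≡ 3 (mod 76).

53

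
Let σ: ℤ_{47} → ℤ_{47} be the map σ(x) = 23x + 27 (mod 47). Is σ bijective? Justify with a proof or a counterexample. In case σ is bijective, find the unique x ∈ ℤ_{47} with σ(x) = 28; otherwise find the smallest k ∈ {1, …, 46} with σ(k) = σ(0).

45

If σ(s) = σ(t), then 23s ≡ 23t (mod 47). Because gcd(23, 47) = 1, we may cancel 23 to get s ≡ t (mod 47).
We now compute 23⁻¹ mod 47 explicitly. Euclid's algorithm: 47 = 2·23 + 1; back-substituting gives 1 = 45·23 − 22·47, so 23⁻¹ ≡ 45 (mod 47).
Then y ↦ 45(y − 27) is a two-sided inverse to σ, so every y ∈ ℤ_{47} has a preimage.
So σ is bijective.
Since σ is bijective, we find σ⁻¹(28): we need 23x ≡ 28 − 27 ≡ 1 (mod 47). Using 23⁻¹ = 45: x ≡ 45·1 = 45, so x = 45.
Check: σ(45) = 23·45 + 27 = 1062 = 22·47 + 28 ≡ 28 (mod 47).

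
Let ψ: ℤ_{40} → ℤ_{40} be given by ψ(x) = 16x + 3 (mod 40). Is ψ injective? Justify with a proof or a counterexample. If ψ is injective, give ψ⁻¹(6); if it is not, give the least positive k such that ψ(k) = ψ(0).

We have gcd(16, 40) = 8 > 1. Taking s = 0 and t = 5: ψ(0) = 3 and ψ(5) = 16·5 + 3 = 83 ≡ 3 (mod 40).
So ψ(0) = ψ(5) while 0 ≠ 5, therefore ψ is not injective.
Since ψ is not injective, we find the least positive k with ψ(k) = ψ(0): this means 16k ≡ 0 (mod 40), i.e. 40 ∣ 16k. Since gcd(16, 40) = 8, dividing through by 8 this holds exactly when 5 ∣ 2k, and as gcd(2, 5) = 1, exactly when 5 ∣ k.
The smallest positive such k is 5.

5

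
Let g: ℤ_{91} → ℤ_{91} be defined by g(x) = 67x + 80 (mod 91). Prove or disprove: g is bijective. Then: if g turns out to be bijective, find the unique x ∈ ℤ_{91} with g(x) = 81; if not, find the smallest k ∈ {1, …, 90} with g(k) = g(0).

Suppose g(a) = g(b) in ℤ_{91}. Then 67a + 80 ≡ 67b + 80 (mod 91), hence 67(a − b) ≡ 0 (mod 91).
Since gcd(67, 91) = 1, 67 is invertible modulo 91, therefore a − b ≡ 0 (mod 91), i.e. a = b.
We now compute 67⁻¹ mod 91 explicitly. Euclid's algorithm: 91 = 1·67 + 24, 67 = 2·24 + 19, 24 = 1·19 + 5, 19 = 3·5 + 4, 5 = 1·4 + 1; back-substituting gives 1 = 72·67 − 53·91, so 67⁻¹ ≡ 72 (mod 91).
Then y ↦ 72(y − 80) is a two-sided inverse to g, so every y ∈ ℤ_{91} has a preimage.
So g is bijective.
Since g is bijective, we find g⁻¹(81): we need 67x ≡ 81 − 80 ≡ 1 (mod 91). Using 67⁻¹ = 72: x ≡ 72·1 = 72, so x = 72.
Check: g(72) = 67·72 + 80 = 4904 = 53·91 + 81 ≡ 81 (mod 91).

72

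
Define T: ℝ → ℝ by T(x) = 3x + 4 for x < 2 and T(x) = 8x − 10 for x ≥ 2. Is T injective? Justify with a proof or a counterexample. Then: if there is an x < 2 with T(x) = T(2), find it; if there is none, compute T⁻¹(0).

Both pieces are strictly increasing (slopes 3 and 8), so each is injective on its own interval.
The left piece maps (−∞, 2) onto (−∞, 10); the right piece maps [2, ∞) onto [6, ∞).
These images overlap. In particular T(2) = 6 (right piece), and solving 3x + 4 = 6 on the left piece gives x = 2/3 < 2.
So T(2/3) = T(2) with 2/3 ≠ 2, and T is not injective. This x = 2/3 is the requested value below 2.

2/3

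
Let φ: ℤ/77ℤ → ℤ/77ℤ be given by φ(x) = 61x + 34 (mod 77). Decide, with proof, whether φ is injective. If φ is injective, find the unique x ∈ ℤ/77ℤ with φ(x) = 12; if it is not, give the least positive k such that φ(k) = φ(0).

11

Suppose φ(x_1) = φ(x_2) in ℤ/77ℤ. Then 61x_1 + 34 ≡ 61x_2 + 34 (mod 77), thus 61(x_1 − x_2) ≡ 0 (mod 77).
Since gcd(61, 77) = 1, 61 is invertible modulo 77, therefore x_1 − x_2 ≡ 0 (mod 77), i.e. x_1 = x_2.
Thus φ is injective.
We now compute 61⁻¹ mod 77 explicitly. Euclid's algorithm: 77 = 1·61 + 16, 61 = 3·16 + 13, 16 = 1·13 + 3, 13 = 4·3 + 1; back-substituting gives 1 = 24·61 − 19·77, so 61⁻¹ ≡ 24 (mod 77).
Since φ is injective, we find φ⁻¹(12): we need 61x ≡ 12 − 34 ≡ 55 (mod 77). Using 61⁻¹ = 24: x ≡ 24·55 = 1320 = 17·77 + 11, so x = 11.
Check: φ(11) = 61·11 + 34 = 705 = 9·77 + 12 ≡ 12 (mod 77).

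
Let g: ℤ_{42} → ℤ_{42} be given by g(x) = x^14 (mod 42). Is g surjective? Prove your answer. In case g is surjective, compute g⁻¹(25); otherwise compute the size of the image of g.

16

g(4): Repeated squaring mod 42: 4^1 ≡ 4, 4^2 ≡ 4² = 16, 4^4 ≡ 16² = 256 ≡ 4, 4^8 ≡ 4² = 16. Since 14 = 8 + 4 + 2, 4^14 ≡ 16·4·16: 16·4 = 64 ≡ 22, then 22·16 = 352 ≡ 16. So 4^14 ≡ 16 (mod 42).
g(10): Repeated squaring mod 42: 10^1 ≡ 10, 10^2 ≡ 10² = 100 ≡ 16, 10^4 ≡ 16² = 256 ≡ 4, 10^8 ≡ 4² = 16. Since 14 = 8 + 4 + 2, 10^14 ≡ 16·4·16: 16·4 = 64 ≡ 22, then 22·16 = 352 ≡ 16. So 10^14 ≡ 16 (mod 42).
So g(4) = g(10) = 16 while 4 ≠ 10, hence g is not injective.
A non-injective map from the 42-element set ℤ_{42} to itself takes at most 41 distinct values, so it cannot be surjective. So g is not surjective.
Since g is not surjective, we determine |image(g)|. Computing x^14 mod 42 for each x (by repeated squaring, reducing mod 42 at every step), the values g(0), g(1), …, g(41) are: 0, 1, 4, 9, 16, 25, 36, 7, 22, 39, 16, 37, 18, 1, 28, 15, 4, 37, 30, 25, 22, 21, 22, 25, 30, 37, 4, 15, 28, 1, 18, 37, 16, 39, 22, 7, 36, 25, 16, 9, 4, 1.
The distinct values are {0, 1, 4, 7, 9, 15, 16, 18, 21, 22, 25, 28, 30, 36, 37, 39}; there are 16 of them.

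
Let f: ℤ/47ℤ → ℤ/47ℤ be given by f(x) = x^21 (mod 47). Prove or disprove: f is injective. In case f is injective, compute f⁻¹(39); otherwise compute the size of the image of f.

10

Since 47 is prime, the nonzero elements of ℤ/47ℤ form a cyclic group of order 46.
As gcd(21, 46) = 1, raising to the 21st power is a bijection on this group: if x_1^21 ≡ x_2^21 then (x_1x_2^{−1})^21 = 1, and the only element of order dividing gcd(21, 46) = 1 is 1, so x_1 = x_2.
With f(0) = 0 this makes f injective on all of ℤ/47ℤ, hence bijective (finite equal-size domain and codomain). In particular f is injective.
Since f is injective, we find the preimage of 39. The inverse of x ↦ x^21 on (ℤ/47ℤ)^× is x ↦ x^11, because 21·11 = 231 = 5·46 + 1 ≡ 1 (mod 46) and x^{46} = 1 for x ≠ 0 (Fermat). So f⁻¹(39) = 39^11 mod 47.
Repeated squaring mod 47: 39^1 ≡ 39, 39^2 ≡ 39² = 1521 ≡ 17, 39^4 ≡ 17² = 289 ≡ 7, 39^8 ≡ 7² = 49 ≡ 2. Since 11 = 8 + 2 + 1, 39^11 ≡ 2·17·39: 2·17 = 34, then 34·39 = 1326 ≡ 10. So 39^11 ≡ 10 (mod 47).
Hence f⁻¹(39) = 10.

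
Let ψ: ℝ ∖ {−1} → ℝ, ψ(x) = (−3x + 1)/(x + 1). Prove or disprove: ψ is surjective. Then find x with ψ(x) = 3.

-1/3

If ψ(x) = −3, cross-multiplying gives 1(−3x + 1) = −3(x + 1), which simplifies to 1 = −3 — false.  So −3 has no preimage and ψ is not surjective.
Solving ψ(x) = 3: cross-multiplying gives −3x + 1 = 3(x + 1), which rearranges to −6x = 2, so x = −1/3.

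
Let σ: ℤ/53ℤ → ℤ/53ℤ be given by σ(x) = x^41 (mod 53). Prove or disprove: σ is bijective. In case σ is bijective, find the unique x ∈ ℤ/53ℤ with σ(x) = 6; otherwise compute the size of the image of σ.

Since 53 is prime, the nonzero elements of ℤ/53ℤ form a cyclic group of order 52.
As gcd(41, 52) = 1, raising to the 41st power is a bijection on this group: if u^41 ≡ v^41 then (uv^{−1})^41 = 1, and the only element of order dividing gcd(41, 52) = 1 is 1, so u = v.
With σ(0) = 0 this makes σ injective on all of ℤ/53ℤ, hence bijective (finite equal-size domain and codomain). In particular σ is bijective.
Since σ is bijective, we find the preimage of 6. The inverse of x ↦ x^41 on (ℤ/53ℤ)^× is x ↦ x^33, because 41·33 = 1353 = 26·52 + 1 ≡ 1 (mod 52) and x^{52} = 1 for x ≠ 0 (Fermat). So σ⁻¹(6) = 6^33 mod 53.
Repeated squaring mod 53: 6^1 ≡ 6, 6^2 ≡ 6² = 36, 6^4 ≡ 36² = 1296 ≡ 24, 6^8 ≡ 24² = 576 ≡ 46, 6^16 ≡ 46² = 2116 ≡ 49, 6^32 ≡ 49² = 2401 ≡ 16. Since 33 = 32 + 1, 6^33 ≡ 16·6: 16·6 = 96 ≡ 43. So 6^33 ≡ 43 (mod 53).
Hence σ⁻¹(6) = 43.

43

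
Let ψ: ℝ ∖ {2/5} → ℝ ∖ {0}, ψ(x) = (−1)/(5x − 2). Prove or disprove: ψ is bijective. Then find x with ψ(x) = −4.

Suppose ψ(s) = ψ(t). Cross-multiplying: (−1)(5t − 2) = (−1)(5s − 2).
Expanding both sides and cancelling the symmetric terms leaves 5·(s − t) = 0. Since 5 ≠ 0, s = t. Thus ψ is injective.
For any y ≠ 0, solving y(5x − 2) = −1 for x gives a well-defined x ≠ 2/5. So ψ is surjective.
So ψ is bijective.
Solving ψ(x) = −4: cross-multiplying gives −1 = −4(5x − 2), which rearranges to 20x = 9, so x = 9/20.

9/20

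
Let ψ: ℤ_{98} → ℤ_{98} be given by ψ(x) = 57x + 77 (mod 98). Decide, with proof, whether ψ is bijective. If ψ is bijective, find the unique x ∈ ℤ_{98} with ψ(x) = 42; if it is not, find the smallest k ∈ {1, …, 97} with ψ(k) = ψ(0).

63

Suppose ψ(a) = ψ(b) in ℤ_{98}. Then 57a + 77 ≡ 57b + 77 (mod 98), thus 57(a − b) ≡ 0 (mod 98).
Since gcd(57, 98) = 1, 57 is invertible modulo 98, therefore a − b ≡ 0 (mod 98), i.e. a = b.
We now compute 57⁻¹ mod 98 explicitly. Euclid's algorithm: 98 = 1·57 + 41, 57 = 1·41 + 16, 41 = 2·16 + 9, 16 = 1·9 + 7, 9 = 1·7 + 2, 7 = 3·2 + 1; back-substituting gives 1 = 43·57 − 25·98, so 57⁻¹ ≡ 43 (mod 98).
For any y ∈ ℤ_{98}, x = 43(y − 77) mod 98 satisfies ψ(x) = 57·43(y − 77) + 77 ≡ y (since 57·43 ≡ 1 mod 98). So every y has a preimage.
Hence ψ is bijective.
Since ψ is bijective, we find ψ⁻¹(42): we need 57x ≡ 42 − 77 ≡ 63 (mod 98). Using 57⁻¹ = 43: x ≡ 43·63 = 2709 = 27·98 + 63, so x = 63.
Check: ψ(63) = 57·63 + 77 = 3668 = 37·98 + 42 ≡ 42 (mod 98).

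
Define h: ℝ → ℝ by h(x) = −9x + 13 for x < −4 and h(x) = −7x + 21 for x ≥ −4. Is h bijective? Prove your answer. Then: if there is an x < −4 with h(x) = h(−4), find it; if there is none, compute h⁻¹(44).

-23/7

Both pieces are strictly decreasing (slopes −9 and −7), so each is injective on its own interval.
The left piece maps (−∞, −4) onto (49, ∞); the right piece maps [−4, ∞) onto (−∞, 49].
Since 49 = 49, the images partition ℝ: h is injective and surjective, hence bijective.
Because the two images are disjoint, no x < −4 has h(x) = h(−4), so we compute h⁻¹(44): 44 lies in (−∞, 49], so solve −7x + 21 = 44: x = (44 − 21)/(−7) = −23/7.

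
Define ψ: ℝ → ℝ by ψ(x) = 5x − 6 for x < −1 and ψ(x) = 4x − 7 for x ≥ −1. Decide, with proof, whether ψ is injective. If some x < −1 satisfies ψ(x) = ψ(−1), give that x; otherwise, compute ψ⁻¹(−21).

Both pieces are strictly increasing (slopes 5 and 4), so each is injective on its own interval.
The left piece maps (−∞, −1) onto (−∞, −11); the right piece maps [−1, ∞) onto [−11, ∞).
These images are disjoint, so no value is attained by both pieces. Therefore ψ is injective.
Because the two images are disjoint, no x < −1 has ψ(x) = ψ(−1), so we compute ψ⁻¹(−21): −21 lies in (−∞, −11), so solve 5x − 6 = −21: x = (−21 + 6)/5 = −3.

-3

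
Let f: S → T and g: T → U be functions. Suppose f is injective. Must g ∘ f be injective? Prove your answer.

not injective

No. Take S = T = U = {1, 2}, f = identity (injective), and g(x) = 1 for every x.
Then (g ∘ f)(1) = 1 = (g ∘ f)(2) with 1 ≠ 2, so g ∘ f is not injective.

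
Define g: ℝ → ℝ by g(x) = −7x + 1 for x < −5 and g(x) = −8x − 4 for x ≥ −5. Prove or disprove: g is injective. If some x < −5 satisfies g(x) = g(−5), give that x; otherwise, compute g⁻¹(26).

-15/4

Both pieces are strictly decreasing (slopes −7 and −8), so each is injective on its own interval.
The left piece maps (−∞, −5) onto (36, ∞); the right piece maps [−5, ∞) onto (−∞, 36].
These images are disjoint, so no value is attained by both pieces. So g is injective.
Because the two images are disjoint, no x < −5 has g(x) = g(−5), so we compute g⁻¹(26): 26 lies in (−∞, 36], so solve −8x − 4 = 26: x = (26 + 4)/(−8) = −15/4.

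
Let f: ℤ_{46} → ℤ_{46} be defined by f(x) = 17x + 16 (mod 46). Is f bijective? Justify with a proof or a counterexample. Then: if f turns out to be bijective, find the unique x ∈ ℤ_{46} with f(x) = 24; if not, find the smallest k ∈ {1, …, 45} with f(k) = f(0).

14

If f(u) = f(v), then 17u ≡ 17v (mod 46). Because gcd(17, 46) = 1, we may cancel 17 to get u ≡ v (mod 46).
We now compute 17⁻¹ mod 46 explicitly. Euclid's algorithm: 46 = 2·17 + 12, 17 = 1·12 + 5, 12 = 2·5 + 2, 5 = 2·2 + 1; back-substituting gives 1 = 19·17 − 7·46, so 17⁻¹ ≡ 19 (mod 46).
For any y ∈ ℤ_{46}, x = 19(y − 16) mod 46 satisfies f(x) = 17·19(y − 16) + 16 ≡ y (since 17·19 ≡ 1 mod 46). So every y has a preimage.
Hence f is bijective.
Since f is bijective, we compute f⁻¹(24): solve 17x + 16 ≡ 24 (mod 46), i.e. 17x ≡ 8 (mod 46).
Multiplying by 17⁻¹ = 19 gives x ≡ 19·8 = 152 = 3·46 + 14 ≡ 14 (mod 46).
Check: f(14) = 17·14 + 16 = 254 = 5·46 + 24 ≡ 24 (mod 46).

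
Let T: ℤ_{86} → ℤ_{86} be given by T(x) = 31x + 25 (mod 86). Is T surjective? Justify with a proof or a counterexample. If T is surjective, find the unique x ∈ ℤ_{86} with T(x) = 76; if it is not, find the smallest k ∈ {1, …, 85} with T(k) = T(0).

71

Since gcd(31, 86) = 1, 31 is invertible modulo 86. Euclid's algorithm: 86 = 2·31 + 24, 31 = 1·24 + 7, 24 = 3·7 + 3, 7 = 2·3 + 1; back-substituting gives 1 = 25·31 − 9·86, so 31⁻¹ ≡ 25 (mod 86).
For any y ∈ ℤ_{86}, x = 25(y − 25) mod 86 satisfies T(x) = 31·25(y − 25) + 25 ≡ y (since 31·25 ≡ 1 mod 86). So every y has a preimage.
Therefore T is surjective.
Since T is surjective, we compute T⁻¹(76): solve 31x + 25 ≡ 76 (mod 86), i.e. 31x ≡ 51 (mod 86).
Multiplying by 31⁻¹ = 25 gives x ≡ 25·51 = 1275 = 14·86 + 71 ≡ 71 (mod 86).
Check: T(71) = 31·71 + 25 = 2226 = 25·86 + 76 ≡ 76 (mod 86).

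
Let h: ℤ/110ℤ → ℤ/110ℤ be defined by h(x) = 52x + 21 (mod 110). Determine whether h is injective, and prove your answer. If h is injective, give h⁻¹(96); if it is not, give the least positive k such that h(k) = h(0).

55

Recall that h is injective when h(u) = h(v) forces u = v.
We have gcd(52, 110) = 2 > 1. Taking u = 0 and v = 55: h(0) = 21 and h(55) = 52·55 + 21 = 2881 ≡ 21 (mod 110).
So h(0) = h(55) while 0 ≠ 55, hence h is not injective.
Since h is not injective, we find the least positive k with h(k) = h(0): this means 52k ≡ 0 (mod 110), i.e. 110 ∣ 52k. Since gcd(52, 110) = 2, dividing through by 2 this holds exactly when 55 ∣ 26k, and as gcd(26, 55) = 1, exactly when 55 ∣ k.
The smallest positive such k is 55.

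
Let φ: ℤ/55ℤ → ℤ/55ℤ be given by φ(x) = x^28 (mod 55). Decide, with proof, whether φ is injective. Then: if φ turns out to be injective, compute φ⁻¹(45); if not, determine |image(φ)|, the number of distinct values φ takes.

φ(4): Repeated squaring mod 55: 4^1 ≡ 4, 4^2 ≡ 4² = 16, 4^4 ≡ 16² = 256 ≡ 36, 4^8 ≡ 36² = 1296 ≡ 31, 4^16 ≡ 31² = 961 ≡ 26. Since 28 = 16 + 8 + 4, 4^28 ≡ 26·31·36: 26·31 = 806 ≡ 36, then 36·36 = 1296 ≡ 31. So 4^28 ≡ 31 (mod 55).
φ(7): Repeated squaring mod 55: 7^1 ≡ 7, 7^2 ≡ 7² = 49, 7^4 ≡ 49² = 2401 ≡ 36, 7^8 ≡ 36² = 1296 ≡ 31, 7^16 ≡ 31² = 961 ≡ 26. Since 28 = 16 + 8 + 4, 7^28 ≡ 26·31·36: 26·31 = 806 ≡ 36, then 36·36 = 1296 ≡ 31. So 7^28 ≡ 31 (mod 55).
So φ(4) = φ(7) = 31 while 4 ≠ 7, thus φ is not injective.
Since φ is not injective, we determine |image(φ)|. Computing x^28 mod 55 for each x (by repeated squaring, reducing mod 55 at every step), the values φ(0), φ(1), …, φ(54) are: 0, 1, 36, 16, 31, 15, 26, 31, 16, 36, 45, 11, 1, 36, 16, 20, 26, 26, 31, 16, 25, 1, 11, 1, 36, 5, 31, 26, 26, 31, 5, 36, 1, 11, 1, 25, 16, 31, 26, 26, 20, 16, 36, 1, 11, 45, 36, 16, 31, 26, 15, 31, 16, 36, 1.
The distinct values are {0, 1, 5, 11, 15, 16, 20, 25, 26, 31, 36, 45}; there are 12 of them.

12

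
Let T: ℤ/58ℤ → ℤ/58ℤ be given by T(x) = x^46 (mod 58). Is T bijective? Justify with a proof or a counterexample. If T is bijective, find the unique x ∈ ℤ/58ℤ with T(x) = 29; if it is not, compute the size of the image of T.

30

T(28): Repeated squaring mod 58: 28^1 ≡ 28, 28^2 ≡ 28² = 784 ≡ 30, 28^4 ≡ 30² = 900 ≡ 30, 28^8 ≡ 30² = 900 ≡ 30, 28^16 ≡ 30² = 900 ≡ 30, 28^32 ≡ 30² = 900 ≡ 30. Since 46 = 32 + 8 + 4 + 2, 28^46 ≡ 30·30·30·30: 30·30 = 900 ≡ 30, then 30·30 = 900 ≡ 30, then 30·30 = 900 ≡ 30. So 28^46 ≡ 30 (mod 58).
T(30): Repeated squaring mod 58: 30^1 ≡ 30, 30^2 ≡ 30² = 900 ≡ 30, 30^4 ≡ 30² = 900 ≡ 30, 30^8 ≡ 30² = 900 ≡ 30, 30^16 ≡ 30² = 900 ≡ 30, 30^32 ≡ 30² = 900 ≡ 30. Since 46 = 32 + 8 + 4 + 2, 30^46 ≡ 30·30·30·30: 30·30 = 900 ≡ 30, then 30·30 = 900 ≡ 30, then 30·30 = 900 ≡ 30. So 30^46 ≡ 30 (mod 58).
So T(28) = T(30) = 30 while 28 ≠ 30, hence T is not injective, hence not bijective.
Since T is not bijective, we determine |image(T)|. Computing x^46 mod 58 for each x (by repeated squaring, reducing mod 58 at every step), the values T(0), T(1), …, T(57) are: 0, 1, 42, 35, 24, 45, 20, 23, 22, 7, 34, 33, 28, 25, 38, 9, 54, 57, 4, 5, 36, 51, 52, 49, 16, 53, 6, 13, 30, 29, 30, 13, 6, 53, 16, 49, 52, 51, 36, 5, 4, 57, 54, 9, 38, 25, 28, 33, 34, 7, 22, 23, 20, 45, 24, 35, 42, 1.
The distinct values are {0, 1, 4, 5, 6, 7, 9, 13, 16, 20, 22, 23, 24, 25, 28, 29, 30, 33, 34, 35, 36, 38, 42, 45, 49, 51, 52, 53, 54, 57}; there are 30 of them.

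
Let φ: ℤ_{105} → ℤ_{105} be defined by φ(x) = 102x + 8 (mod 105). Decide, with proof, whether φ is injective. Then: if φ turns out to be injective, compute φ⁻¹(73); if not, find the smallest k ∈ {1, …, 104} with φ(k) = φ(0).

We have gcd(102, 105) = 3 > 1. Taking u = 0 and v = 35: φ(0) = 8 and φ(35) = 102·35 + 8 = 3578 ≡ 8 (mod 105).
So φ(0) = φ(35) while 0 ≠ 35, therefore φ is not injective.
Since φ is not injective, we find the least positive k with φ(k) = φ(0): this means 102k ≡ 0 (mod 105), i.e. 105 ∣ 102k. Since gcd(102, 105) = 3, dividing through by 3 this holds exactly when 35 ∣ 34k, and as gcd(34, 35) = 1, exactly when 35 ∣ k.
The smallest positive such k is 35.

35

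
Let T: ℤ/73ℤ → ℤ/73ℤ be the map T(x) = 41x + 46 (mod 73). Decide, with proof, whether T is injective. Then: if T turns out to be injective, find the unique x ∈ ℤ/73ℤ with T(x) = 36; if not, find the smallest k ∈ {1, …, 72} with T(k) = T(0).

Recall that T is injective when T(x_1) = T(x_2) forces x_1 = x_2.
Suppose T(x_1) = T(x_2) in ℤ/73ℤ. Then 41x_1 + 46 ≡ 41x_2 + 46 (mod 73), thus 41(x_1 − x_2) ≡ 0 (mod 73).
Since gcd(41, 73) = 1, 41 is invertible modulo 73, thus x_1 − x_2 ≡ 0 (mod 73), i.e. x_1 = x_2.
So T is injective.
We now compute 41⁻¹ mod 73 explicitly. Euclid's algorithm: 73 = 1·41 + 32, 41 = 1·32 + 9, 32 = 3·9 + 5, 9 = 1·5 + 4, 5 = 1·4 + 1; back-substituting gives 1 = 57·41 − 32·73, so 41⁻¹ ≡ 57 (mod 73).
Since T is injective, we compute T⁻¹(36): solve 41x + 46 ≡ 36 (mod 73), i.e. 41x ≡ 63 (mod 73).
Multiplying by 41⁻¹ = 57 gives x ≡ 57·63 = 3591 = 49·73 + 14 ≡ 14 (mod 73).
Check: T(14) = 41·14 + 46 = 620 = 8·73 + 36 ≡ 36 (mod 73).

14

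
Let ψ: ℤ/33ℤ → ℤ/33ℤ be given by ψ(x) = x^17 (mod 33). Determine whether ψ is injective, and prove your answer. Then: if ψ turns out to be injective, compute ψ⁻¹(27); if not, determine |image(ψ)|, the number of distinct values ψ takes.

Computing x^17 mod 33 for each x (by repeated squaring, reducing mod 33 at every step), the values ψ(0), ψ(1), …, ψ(32) are: 0, 1, 29, 9, 16, 14, 30, 28, 2, 15, 10, 11, 12, 7, 20, 27, 25, 8, 6, 13, 26, 21, 22, 23, 18, 31, 5, 3, 19, 17, 24, 4, 32.
Every element of ℤ/33ℤ appears exactly once in this list, so ψ is a bijection, and in particular injective.
Since ψ is injective, we read off the preimage of 27 from the same table: ψ(15) = 27, so ψ⁻¹(27) = 15.

15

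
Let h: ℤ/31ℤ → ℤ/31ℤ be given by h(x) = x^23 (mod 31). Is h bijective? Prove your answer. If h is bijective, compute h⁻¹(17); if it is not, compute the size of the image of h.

21

Since 31 is prime, the nonzero elements of ℤ/31ℤ form a cyclic group of order 30.
As gcd(23, 30) = 1, raising to the 23rd power is a bijection on this group: if x_1^23 ≡ x_2^23 then (x_1x_2^{−1})^23 = 1, and the only element of order dividing gcd(23, 30) = 1 is 1, so x_1 = x_2.
With h(0) = 0 this makes h injective on all of ℤ/31ℤ, hence bijective (finite equal-size domain and codomain). In particular h is bijective.
Since h is bijective, we find the preimage of 17. The inverse of x ↦ x^23 on (ℤ/31ℤ)^× is x ↦ x^17, because 23·17 = 391 = 13·30 + 1 ≡ 1 (mod 30) and x^{30} = 1 for x ≠ 0 (Fermat). So h⁻¹(17) = 17^17 mod 31.
Repeated squaring mod 31: 17^1 ≡ 17, 17^2 ≡ 17² = 289 ≡ 10, 17^4 ≡ 10² = 100 ≡ 7, 17^8 ≡ 7² = 49 ≡ 18, 17^16 ≡ 18² = 324 ≡ 14. Since 17 = 16 + 1, 17^17 ≡ 14·17: 14·17 = 238 ≡ 21. So 17^17 ≡ 21 (mod 31).
Hence h⁻¹(17) = 21.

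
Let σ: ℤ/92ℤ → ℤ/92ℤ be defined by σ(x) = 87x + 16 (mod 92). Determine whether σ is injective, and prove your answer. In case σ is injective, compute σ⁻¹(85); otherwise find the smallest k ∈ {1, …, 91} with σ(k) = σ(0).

23

Recall: σ is injective when σ(a) = σ(b) forces a = b.
Suppose σ(a) = σ(b) in ℤ/92ℤ. Then 87a + 16 ≡ 87b + 16 (mod 92), therefore 87(a − b) ≡ 0 (mod 92).
Since gcd(87, 92) = 1, 87 is invertible modulo 92, thus a − b ≡ 0 (mod 92), i.e. a = b.
Therefore σ is injective.
We now compute 87⁻¹ mod 92 explicitly. Euclid's algorithm: 92 = 1·87 + 5, 87 = 17·5 + 2, 5 = 2·2 + 1; back-substituting gives 1 = 55·87 − 52·92, so 87⁻¹ ≡ 55 (mod 92).
Since σ is injective, we find σ⁻¹(85): we need 87x ≡ 85 − 16 ≡ 69 (mod 92). Using 87⁻¹ = 55: x ≡ 55·69 = 3795 = 41·92 + 23, so x = 23.
Check: σ(23) = 87·23 + 16 = 2017 = 21·92 + 85 ≡ 85 (mod 92).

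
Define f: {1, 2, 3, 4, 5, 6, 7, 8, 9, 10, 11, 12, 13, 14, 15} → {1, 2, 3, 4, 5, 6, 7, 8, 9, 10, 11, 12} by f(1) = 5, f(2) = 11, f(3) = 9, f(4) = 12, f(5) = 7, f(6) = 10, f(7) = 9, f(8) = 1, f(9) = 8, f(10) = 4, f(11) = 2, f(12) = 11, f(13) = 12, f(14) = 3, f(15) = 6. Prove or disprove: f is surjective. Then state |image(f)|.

12

Every element of the codomain has a preimage: 1 = f(8), 2 = f(11), 3 = f(14), 4 = f(10), 5 = f(1), 6 = f(15), 7 = f(5), 8 = f(9), 9 = f(3), 10 = f(6), 11 = f(2), 12 = f(4).
So f is surjective.
The image of f is {1, 2, 3, 4, 5, 6, 7, 8, 9, 10, 11, 12}, which has 12 elements.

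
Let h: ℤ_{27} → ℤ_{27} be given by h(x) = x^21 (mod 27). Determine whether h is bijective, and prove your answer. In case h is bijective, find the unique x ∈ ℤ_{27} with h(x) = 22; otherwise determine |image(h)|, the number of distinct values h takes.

7

h(0) = 0^21 = 0.
h(3): Repeated squaring mod 27: 3^1 ≡ 3, 3^2 ≡ 3² = 9, 3^4 ≡ 9² = 81 ≡ 0, 3^8 ≡ 0² = 0, 3^16 ≡ 0² = 0. Since 21 = 16 + 4 + 1, 3^21 ≡ 0·0·3: 0·0 = 0, then 0·3 = 0. So 3^21 ≡ 0 (mod 27).
So h(0) = h(3) = 0 while 0 ≠ 3, therefore h is not injective, hence not bijective.
Since h is not bijective, we determine |image(h)|. Computing x^21 mod 27 for each x (by repeated squaring, reducing mod 27 at every step), the values h(0), h(1), …, h(26) are: 0, 1, 8, 0, 10, 17, 0, 19, 26, 0, 1, 8, 0, 10, 17, 0, 19, 26, 0, 1, 8, 0, 10, 17, 0, 19, 26.
The distinct values are {0, 1, 8, 10, 17, 19, 26}; there are 7 of them.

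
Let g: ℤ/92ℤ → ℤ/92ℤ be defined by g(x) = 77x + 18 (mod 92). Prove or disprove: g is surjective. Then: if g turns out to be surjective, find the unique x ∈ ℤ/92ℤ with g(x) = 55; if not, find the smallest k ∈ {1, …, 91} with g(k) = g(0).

65

Recall: surjectivity means every element of the codomain has a preimage under g.
Since gcd(77, 92) = 1, 77 is invertible modulo 92. Euclid's algorithm: 92 = 1·77 + 15, 77 = 5·15 + 2, 15 = 7·2 + 1; back-substituting gives 1 = 49·77 − 41·92, so 77⁻¹ ≡ 49 (mod 92).
For any y ∈ ℤ/92ℤ, x = 49(y − 18) mod 92 satisfies g(x) = 77·49(y − 18) + 18 ≡ y (since 77·49 ≡ 1 mod 92). So every y has a preimage.
Thus g is surjective.
Since g is surjective, we find g⁻¹(55): we need 77x ≡ 55 − 18 ≡ 37 (mod 92). Using 77⁻¹ = 49: x ≡ 49·37 = 1813 = 19·92 + 65, so x = 65.
Check: g(65) = 77·65 + 18 = 5023 = 54·92 + 55 ≡ 55 (mod 92).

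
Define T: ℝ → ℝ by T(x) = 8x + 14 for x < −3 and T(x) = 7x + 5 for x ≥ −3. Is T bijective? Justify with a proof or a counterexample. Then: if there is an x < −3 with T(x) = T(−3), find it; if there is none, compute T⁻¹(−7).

-15/4

Both pieces are strictly increasing (slopes 8 and 7), so each is injective on its own interval.
The left piece maps (−∞, −3) onto (−∞, −10); the right piece maps [−3, ∞) onto [−16, ∞).
These images overlap. In particular T(−3) = −16 (right piece), and solving 8x + 14 = −16 on the left piece gives x = −15/4 < −3.
So T(−15/4) = T(−3) with −15/4 ≠ −3, and T is not injective, hence not bijective. This x = −15/4 is the requested value below −3.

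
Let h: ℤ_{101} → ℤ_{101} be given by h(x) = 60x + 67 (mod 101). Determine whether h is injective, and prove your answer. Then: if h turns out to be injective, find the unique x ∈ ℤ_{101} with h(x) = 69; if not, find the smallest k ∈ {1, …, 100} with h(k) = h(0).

If h(x_1) = h(x_2), then 60x_1 ≡ 60x_2 (mod 101). Because gcd(60, 101) = 1, we may cancel 60 to get x_1 ≡ x_2 (mod 101).
Hence h is injective.
We now compute 60⁻¹ mod 101 explicitly. Euclid's algorithm: 101 = 1·60 + 41, 60 = 1·41 + 19, 41 = 2·19 + 3, 19 = 6·3 + 1; back-substituting gives 1 = 32·60 − 19·101, so 60⁻¹ ≡ 32 (mod 101).
Since h is injective, we find h⁻¹(69): we need 60x ≡ 69 − 67 ≡ 2 (mod 101). Using 60⁻¹ = 32: x ≡ 32·2 = 64, so x = 64.
Check: h(64) = 60·64 + 67 = 3907 = 38·101 + 69 ≡ 69 (mod 101).

64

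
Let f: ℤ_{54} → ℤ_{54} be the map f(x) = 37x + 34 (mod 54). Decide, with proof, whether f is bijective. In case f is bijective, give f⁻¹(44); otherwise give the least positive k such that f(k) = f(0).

28

Suppose f(x_1) = f(x_2) in ℤ_{54}. Then 37x_1 + 34 ≡ 37x_2 + 34 (mod 54), therefore 37(x_1 − x_2) ≡ 0 (mod 54).
Since gcd(37, 54) = 1, 37 is invertible modulo 54, so x_1 − x_2 ≡ 0 (mod 54), i.e. x_1 = x_2.
We now compute 37⁻¹ mod 54 explicitly. Euclid's algorithm: 54 = 1·37 + 17, 37 = 2·17 + 3, 17 = 5·3 + 2, 3 = 1·2 + 1; back-substituting gives 1 = 19·37 − 13·54, so 37⁻¹ ≡ 19 (mod 54).
Then y ↦ 19(y − 34) is a two-sided inverse to f, so every y ∈ ℤ_{54} has a preimage.
Thus f is bijective.
Since f is bijective, we find f⁻¹(44): we need 37x ≡ 44 − 34 ≡ 10 (mod 54). Using 37⁻¹ = 19: x ≡ 19·10 = 190 = 3·54 + 28, so x = 28.
Check: f(28) = 37·28 + 34 = 1070 = 19·54 + 44 ≡ 44 (mod 54).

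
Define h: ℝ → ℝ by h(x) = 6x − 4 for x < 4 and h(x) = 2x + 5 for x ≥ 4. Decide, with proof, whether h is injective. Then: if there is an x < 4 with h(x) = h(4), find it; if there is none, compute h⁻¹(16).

Both pieces are strictly increasing (slopes 6 and 2), so each is injective on its own interval.
The left piece maps (−∞, 4) onto (−∞, 20); the right piece maps [4, ∞) onto [13, ∞).
These images overlap. In particular h(4) = 13 (right piece), and solving 6x − 4 = 13 on the left piece gives x = 17/6 < 4.
So h(17/6) = h(4) with 17/6 ≠ 4, and h is not injective. This x = 17/6 is the requested value below 4.

17/6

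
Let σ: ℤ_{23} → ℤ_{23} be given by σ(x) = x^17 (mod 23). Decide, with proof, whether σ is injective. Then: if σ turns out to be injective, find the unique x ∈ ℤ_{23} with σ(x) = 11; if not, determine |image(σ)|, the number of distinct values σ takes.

Since 23 is prime, the nonzero elements of ℤ_{23} form a cyclic group of order 22.
As gcd(17, 22) = 1, raising to the 17th power is a bijection on this group: if s^17 ≡ t^17 then (st^{−1})^17 = 1, and the only element of order dividing gcd(17, 22) = 1 is 1, so s = t.
With σ(0) = 0 this makes σ injective on all of ℤ_{23}, hence bijective (finite equal-size domain and codomain). In particular σ is injective.
Since σ is injective, we find the preimage of 11. The inverse of x ↦ x^17 on (ℤ_{23})^× is x ↦ x^13, because 17·13 = 221 = 10·22 + 1 ≡ 1 (mod 22) and x^{22} = 1 for x ≠ 0 (Fermat). So σ⁻¹(11) = 11^13 mod 23.
Repeated squaring mod 23: 11^1 ≡ 11, 11^2 ≡ 11² = 121 ≡ 6, 11^4 ≡ 6² = 36 ≡ 13, 11^8 ≡ 13² = 169 ≡ 8. Since 13 = 8 + 4 + 1, 11^13 ≡ 8·13·11: 8·13 = 104 ≡ 12, then 12·11 = 132 ≡ 17. So 11^13 ≡ 17 (mod 23).
Hence σ⁻¹(11) = 17.

17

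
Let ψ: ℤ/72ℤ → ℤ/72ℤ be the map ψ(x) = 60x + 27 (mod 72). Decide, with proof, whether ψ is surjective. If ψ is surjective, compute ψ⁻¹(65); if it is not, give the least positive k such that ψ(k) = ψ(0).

Since gcd(60, 72) = 12, we have 60x ≡ 0 (mod 12) for all x, so ψ(x) ≡ 3 (mod 12).
But 0 ≢ 3 (mod 12), so 0 ∈ ℤ/72ℤ has no preimage. Thus ψ is not surjective.
Since ψ is not surjective, we find the least positive k with ψ(k) = ψ(0): this means 60k ≡ 0 (mod 72), i.e. 72 ∣ 60k. Since gcd(60, 72) = 12, dividing through by 12 this holds exactly when 6 ∣ 5k, and as gcd(5, 6) = 1, exactly when 6 ∣ k.
The smallest positive such k is 6.

6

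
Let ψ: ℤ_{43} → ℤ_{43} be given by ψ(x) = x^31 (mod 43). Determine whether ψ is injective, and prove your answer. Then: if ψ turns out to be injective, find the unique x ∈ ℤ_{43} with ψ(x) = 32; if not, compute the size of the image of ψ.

27

Since 43 is prime, the nonzero elements of ℤ_{43} form a cyclic group of order 42.
As gcd(31, 42) = 1, raising to the 31st power is a bijection on this group: if u^31 ≡ v^31 then (uv^{−1})^31 = 1, and the only element of order dividing gcd(31, 42) = 1 is 1, so u = v.
With ψ(0) = 0 this makes ψ injective on all of ℤ_{43}, hence bijective (finite equal-size domain and codomain). In particular ψ is injective.
Since ψ is injective, we find the preimage of 32. The inverse of x ↦ x^31 on (ℤ_{43})^× is x ↦ x^19, because 31·19 = 589 = 14·42 + 1 ≡ 1 (mod 42) and x^{42} = 1 for x ≠ 0 (Fermat). So ψ⁻¹(32) = 32^19 mod 43.
Repeated squaring mod 43: 32^1 ≡ 32, 32^2 ≡ 32² = 1024 ≡ 35, 32^4 ≡ 35² = 1225 ≡ 21, 32^8 ≡ 21² = 441 ≡ 11, 32^16 ≡ 11² = 121 ≡ 35. Since 19 = 16 + 2 + 1, 32^19 ≡ 35·35·32: 35·35 = 1225 ≡ 21, then 21·32 = 672 ≡ 27. So 32^19 ≡ 27 (mod 43).
Hence ψ⁻¹(32) = 27.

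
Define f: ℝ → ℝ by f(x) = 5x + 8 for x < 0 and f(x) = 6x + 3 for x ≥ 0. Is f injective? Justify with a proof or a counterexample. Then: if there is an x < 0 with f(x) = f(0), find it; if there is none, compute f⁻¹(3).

-1

Both pieces are strictly increasing (slopes 5 and 6), so each is injective on its own interval.
The left piece maps (−∞, 0) onto (−∞, 8); the right piece maps [0, ∞) onto [3, ∞).
These images overlap. In particular f(0) = 3 (right piece), and solving 5x + 8 = 3 on the left piece gives x = −1 < 0.
So f(−1) = f(0) with −1 ≠ 0, and f is not injective. This x = −1 is the requested value below 0.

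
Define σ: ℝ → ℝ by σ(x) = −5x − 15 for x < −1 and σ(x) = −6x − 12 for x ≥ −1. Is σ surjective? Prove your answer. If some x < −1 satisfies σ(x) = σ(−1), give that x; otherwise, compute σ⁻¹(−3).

Both pieces are strictly decreasing (slopes −5 and −6), so each is injective on its own interval.
The left piece maps (−∞, −1) onto (−10, ∞); the right piece maps [−1, ∞) onto (−∞, −6].
The union (−10, ∞) ∪ (−∞, −6] covers ℝ, so σ is surjective.
For the follow-up: the images overlap, so an x < −1 with σ(x) = σ(−1) exists. σ(−1) = −6; solving −5x − 15 = −6 for x < −1 gives x = (−6 + 15)/(−5) = −9/5.

-9/5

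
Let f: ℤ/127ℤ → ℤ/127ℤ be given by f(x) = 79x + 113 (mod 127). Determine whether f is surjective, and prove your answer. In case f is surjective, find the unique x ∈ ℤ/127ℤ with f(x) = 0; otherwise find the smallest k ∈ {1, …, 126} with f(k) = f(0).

Since gcd(79, 127) = 1, 79 is invertible modulo 127. Euclid's algorithm: 127 = 1·79 + 48, 79 = 1·48 + 31, 48 = 1·31 + 17, 31 = 1·17 + 14, 17 = 1·14 + 3, 14 = 4·3 + 2, 3 = 1·2 + 1; back-substituting gives 1 = 82·79 − 51·127, so 79⁻¹ ≡ 82 (mod 127).
Then y ↦ 82(y − 113) is a two-sided inverse to f, so every y ∈ ℤ/127ℤ has a preimage.
Thus f is surjective.
Since f is surjective, we compute f⁻¹(0): solve 79x + 113 ≡ 0 (mod 127), i.e. 79x ≡ 14 (mod 127).
Multiplying by 79⁻¹ = 82 gives x ≡ 82·14 = 1148 = 9·127 + 5 ≡ 5 (mod 127).
Check: f(5) = 79·5 + 113 = 508 = 4·127 + 0 ≡ 0 (mod 127).

5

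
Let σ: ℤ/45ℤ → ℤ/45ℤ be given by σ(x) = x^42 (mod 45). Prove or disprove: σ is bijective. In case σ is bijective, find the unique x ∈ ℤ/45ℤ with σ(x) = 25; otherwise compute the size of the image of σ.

6

σ(1) = 1^42 = 1.
σ(4): Repeated squaring mod 45: 4^1 ≡ 4, 4^2 ≡ 4² = 16, 4^4 ≡ 16² = 256 ≡ 31, 4^8 ≡ 31² = 961 ≡ 16, 4^16 ≡ 16² = 256 ≡ 31, 4^32 ≡ 31² = 961 ≡ 16. Since 42 = 32 + 8 + 2, 4^42 ≡ 16·16·16: 16·16 = 256 ≡ 31, then 31·16 = 496 ≡ 1. So 4^42 ≡ 1 (mod 45).
So σ(1) = σ(4) = 1 while 1 ≠ 4, thus σ is not injective, hence not bijective.
Since σ is not bijective, we determine |image(σ)|. Computing x^42 mod 45 for each x (by repeated squaring, reducing mod 45 at every step), the values σ(0), σ(1), …, σ(44) are: 0, 1, 19, 9, 1, 10, 36, 19, 19, 36, 10, 1, 9, 19, 1, 0, 1, 19, 9, 1, 10, 36, 19, 19, 36, 10, 1, 9, 19, 1, 0, 1, 19, 9, 1, 10, 36, 19, 19, 36, 10, 1, 9, 19, 1.
The distinct values are {0, 1, 9, 10, 19, 36}; there are 6 of them.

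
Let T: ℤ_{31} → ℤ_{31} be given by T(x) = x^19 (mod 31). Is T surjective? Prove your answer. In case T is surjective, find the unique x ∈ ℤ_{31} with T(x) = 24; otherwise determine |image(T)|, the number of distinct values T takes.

Since 31 is prime, the nonzero elements of ℤ_{31} form a cyclic group of order 30.
As gcd(19, 30) = 1, raising to the 19th power is a bijection on this group: if a^19 ≡ b^19 then (ab^{−1})^19 = 1, and the only element of order dividing gcd(19, 30) = 1 is 1, so a = b.
With T(0) = 0 this makes T injective on all of ℤ_{31}, hence bijective (finite equal-size domain and codomain). In particular T is surjective.
Since T is surjective, we find the preimage of 24. The inverse of x ↦ x^19 on (ℤ_{31})^× is x ↦ x^19, because 19·19 = 361 = 12·30 + 1 ≡ 1 (mod 30) and x^{30} = 1 for x ≠ 0 (Fermat). So T⁻¹(24) = 24^19 mod 31.
Repeated squaring mod 31: 24^1 ≡ 24, 24^2 ≡ 24² = 576 ≡ 18, 24^4 ≡ 18² = 324 ≡ 14, 24^8 ≡ 14² = 196 ≡ 10, 24^16 ≡ 10² = 100 ≡ 7. Since 19 = 16 + 2 + 1, 24^19 ≡ 7·18·24: 7·18 = 126 ≡ 2, then 2·24 = 48 ≡ 17. So 24^19 ≡ 17 (mod 31).
Hence T⁻¹(24) = 17.

17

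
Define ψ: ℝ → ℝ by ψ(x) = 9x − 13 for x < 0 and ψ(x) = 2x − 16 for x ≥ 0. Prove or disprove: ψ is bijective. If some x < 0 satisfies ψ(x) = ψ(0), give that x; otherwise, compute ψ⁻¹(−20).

Both pieces are strictly increasing (slopes 9 and 2), so each is injective on its own interval.
The left piece maps (−∞, 0) onto (−∞, −13); the right piece maps [0, ∞) onto [−16, ∞).
These images overlap. In particular ψ(0) = −16 (right piece), and solving 9x − 13 = −16 on the left piece gives x = −1/3 < 0.
So ψ(−1/3) = ψ(0) with −1/3 ≠ 0, and ψ is not injective, hence not bijective. This x = −1/3 is the requested value below 0.

-1/3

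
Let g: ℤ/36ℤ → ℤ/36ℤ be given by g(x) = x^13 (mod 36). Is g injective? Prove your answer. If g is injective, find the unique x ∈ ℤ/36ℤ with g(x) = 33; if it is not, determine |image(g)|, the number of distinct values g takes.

g(0) = 0^13 = 0.
g(6): Repeated squaring mod 36: 6^1 ≡ 6, 6^2 ≡ 6² = 36 ≡ 0, 6^4 ≡ 0² = 0, 6^8 ≡ 0² = 0. Since 13 = 8 + 4 + 1, 6^13 ≡ 0·0·6: 0·0 = 0, then 0·6 = 0. So 6^13 ≡ 0 (mod 36).
So g(0) = g(6) = 0 while 0 ≠ 6, therefore g is not injective.
Since g is not injective, we determine |image(g)|. Computing x^13 mod 36 for each x (by repeated squaring, reducing mod 36 at every step), the values g(0), g(1), …, g(35) are: 0, 1, 20, 27, 4, 5, 0, 7, 8, 9, 28, 11, 0, 13, 32, 27, 16, 17, 0, 19, 20, 9, 4, 23, 0, 25, 8, 27, 28, 29, 0, 31, 32, 9, 16, 35.
The distinct values are {0, 1, 4, 5, 7, 8, 9, 11, 13, 16, 17, 19, 20, 23, 25, 27, 28, 29, 31, 32, 35}; there are 21 of them.

21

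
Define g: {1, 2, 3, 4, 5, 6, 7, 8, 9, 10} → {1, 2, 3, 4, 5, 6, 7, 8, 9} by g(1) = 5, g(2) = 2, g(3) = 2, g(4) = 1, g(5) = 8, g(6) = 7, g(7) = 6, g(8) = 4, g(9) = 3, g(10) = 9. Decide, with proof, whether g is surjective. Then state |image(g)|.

Every element of the codomain has a preimage: 1 = g(4), 2 = g(2), 3 = g(9), 4 = g(8), 5 = g(1), 6 = g(7), 7 = g(6), 8 = g(5), 9 = g(10).
So g is surjective.
The image of g is {1, 2, 3, 4, 5, 6, 7, 8, 9}, which has 9 elements.

9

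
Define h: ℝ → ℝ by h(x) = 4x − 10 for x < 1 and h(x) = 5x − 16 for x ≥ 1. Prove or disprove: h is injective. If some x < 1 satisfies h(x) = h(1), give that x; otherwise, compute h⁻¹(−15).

-1/4

Both pieces are strictly increasing (slopes 4 and 5), so each is injective on its own interval.
The left piece maps (−∞, 1) onto (−∞, −6); the right piece maps [1, ∞) onto [−11, ∞).
These images overlap. In particular h(1) = −11 (right piece), and solving 4x − 10 = −11 on the left piece gives x = −1/4 < 1.
So h(−1/4) = h(1) with −1/4 ≠ 1, and h is not injective. This x = −1/4 is the requested value below 1.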